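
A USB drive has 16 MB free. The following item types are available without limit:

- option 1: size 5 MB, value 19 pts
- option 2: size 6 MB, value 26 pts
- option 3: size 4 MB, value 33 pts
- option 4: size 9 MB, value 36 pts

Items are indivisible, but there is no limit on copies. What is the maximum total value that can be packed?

132 pts

Best value-per-unit is option 3 at 33/4, and filling with it alone uses size 4×4=16. No mix of the others beats 4×33 = 132.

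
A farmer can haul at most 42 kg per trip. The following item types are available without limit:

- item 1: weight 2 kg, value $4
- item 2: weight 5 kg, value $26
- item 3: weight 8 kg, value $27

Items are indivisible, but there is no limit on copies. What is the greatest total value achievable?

Best value-per-unit is item 2 at 26/5; filling with it alone gives 8×26 = 208.
Optimal mix: 1×item 1 + 8×item 2 → weight 42, value 212.

$212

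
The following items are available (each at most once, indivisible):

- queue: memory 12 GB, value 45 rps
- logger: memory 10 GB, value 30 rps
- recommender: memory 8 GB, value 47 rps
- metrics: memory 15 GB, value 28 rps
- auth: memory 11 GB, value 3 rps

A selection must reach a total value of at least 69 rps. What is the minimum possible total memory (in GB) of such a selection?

18

Subsets with value ≥ 69, sorted by total memory:
- logger+recommender: memory 18, value 77
- queue+recommender: memory 20, value 92
- queue+logger: memory 22, value 75
Minimum memory: 18 GB.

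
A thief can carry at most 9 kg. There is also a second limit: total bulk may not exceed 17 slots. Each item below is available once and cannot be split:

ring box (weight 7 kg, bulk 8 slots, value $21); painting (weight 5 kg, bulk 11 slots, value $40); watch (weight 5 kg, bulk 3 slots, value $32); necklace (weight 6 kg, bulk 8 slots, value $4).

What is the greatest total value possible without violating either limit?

$40

Feasible sets respecting both limits:
- painting: weight 5, bulk 11, value 40
- watch: weight 5, bulk 3, value 32
- ring box: weight 7, bulk 8, value 21
- necklace: weight 6, bulk 8, value 4
Best: $40.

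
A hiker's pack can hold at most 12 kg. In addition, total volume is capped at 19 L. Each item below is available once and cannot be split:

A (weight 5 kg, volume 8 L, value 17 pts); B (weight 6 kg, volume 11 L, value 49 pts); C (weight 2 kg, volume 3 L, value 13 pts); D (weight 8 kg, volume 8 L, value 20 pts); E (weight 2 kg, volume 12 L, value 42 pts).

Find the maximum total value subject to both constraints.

Feasible sets respecting both limits:
- A+B: weight 11, volume 19, value 66
- B+C: weight 8, volume 14, value 62
- C+E: weight 4, volume 15, value 55
- B: weight 6, volume 11, value 49
Best: 66 pts.

66 pts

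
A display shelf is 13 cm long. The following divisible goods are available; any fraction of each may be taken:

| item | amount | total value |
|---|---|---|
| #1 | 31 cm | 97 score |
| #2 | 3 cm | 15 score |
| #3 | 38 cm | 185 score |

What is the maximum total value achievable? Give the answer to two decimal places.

Take in order of value per unit:
- #2 (15/3 per unit): all 3 → value 15, running total 15.00
- #3 (185/38 per unit): 10 of 38 → value 10×185/38 = 48.6842, running total 63.68
Total 63.68.

63.68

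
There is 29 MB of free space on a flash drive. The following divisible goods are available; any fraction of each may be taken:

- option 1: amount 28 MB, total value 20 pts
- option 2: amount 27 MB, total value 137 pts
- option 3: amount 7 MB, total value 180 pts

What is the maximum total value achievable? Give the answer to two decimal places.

291.63

Take in order of value per unit:
- option 3 (180/7 per unit): all 7 → value 180, running total 180.00
- option 2 (137/27 per unit): 22 of 27 → value 22×137/27 = 111.6296, running total 291.63
Total 291.63.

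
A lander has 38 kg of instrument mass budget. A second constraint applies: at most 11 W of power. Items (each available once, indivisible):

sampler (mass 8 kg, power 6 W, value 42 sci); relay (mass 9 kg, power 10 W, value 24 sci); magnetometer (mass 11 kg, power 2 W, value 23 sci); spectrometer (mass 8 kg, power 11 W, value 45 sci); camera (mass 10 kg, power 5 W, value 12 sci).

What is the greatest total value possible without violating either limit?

Feasible sets respecting both limits:
- sampler+magnetometer: mass 19, power 8, value 65
- sampler+camera: mass 18, power 11, value 54
- spectrometer: mass 8, power 11, value 45
- sampler: mass 8, power 6, value 42
Best: 65 sci.

65 sci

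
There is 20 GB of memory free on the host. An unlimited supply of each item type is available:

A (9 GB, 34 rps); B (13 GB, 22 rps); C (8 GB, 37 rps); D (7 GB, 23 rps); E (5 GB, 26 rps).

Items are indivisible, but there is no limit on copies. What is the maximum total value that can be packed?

104 rps

Best value-per-unit is E at 26/5, and filling with it alone uses memory 4×5=20. No mix of the others beats 4×26 = 104.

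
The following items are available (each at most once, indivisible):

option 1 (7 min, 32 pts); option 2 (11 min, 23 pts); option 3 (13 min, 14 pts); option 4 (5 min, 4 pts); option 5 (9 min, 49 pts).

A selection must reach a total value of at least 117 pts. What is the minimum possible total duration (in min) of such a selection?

Subsets with value ≥ 117, sorted by total duration:
- option 1+option 2+option 3+option 5: duration 40, value 118
- option 1+option 2+option 3+option 4+option 5: duration 45, value 122
Minimum duration: 40 min.

40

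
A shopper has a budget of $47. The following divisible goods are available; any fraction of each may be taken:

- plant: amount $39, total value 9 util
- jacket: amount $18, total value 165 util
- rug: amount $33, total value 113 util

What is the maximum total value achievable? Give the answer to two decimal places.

264.30

Take in order of value per unit:
- jacket (165/18 per unit): all 18 → value 165, running total 165.00
- rug (113/33 per unit): 29 of 33 → value 29×113/33 = 99.3030, running total 264.30
Total 264.30.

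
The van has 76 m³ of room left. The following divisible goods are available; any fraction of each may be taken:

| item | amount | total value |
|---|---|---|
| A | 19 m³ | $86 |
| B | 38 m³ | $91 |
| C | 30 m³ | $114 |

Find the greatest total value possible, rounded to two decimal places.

Take in order of value per unit:
- A (86/19 per unit): all 19 → value 86, running total 86.00
- C (114/30 per unit): all 30 → value 114, running total 200.00
- B (91/38 per unit): 27 of 38 → value 27×91/38 = 64.6579, running total 264.66
Total 264.66.

264.66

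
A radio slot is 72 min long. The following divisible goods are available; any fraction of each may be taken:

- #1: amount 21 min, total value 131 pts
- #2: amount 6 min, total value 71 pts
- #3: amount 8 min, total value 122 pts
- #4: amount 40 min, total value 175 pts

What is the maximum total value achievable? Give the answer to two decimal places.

Take in order of value per unit:
- #3 (122/8 per unit): all 8 → value 122, running total 122.00
- #2 (71/6 per unit): all 6 → value 71, running total 193.00
- #1 (131/21 per unit): all 21 → value 131, running total 324.00
- #4 (175/40 per unit): 37 of 40 → value 37×175/40 = 161.8750, running total 485.88
Total 485.88.

485.88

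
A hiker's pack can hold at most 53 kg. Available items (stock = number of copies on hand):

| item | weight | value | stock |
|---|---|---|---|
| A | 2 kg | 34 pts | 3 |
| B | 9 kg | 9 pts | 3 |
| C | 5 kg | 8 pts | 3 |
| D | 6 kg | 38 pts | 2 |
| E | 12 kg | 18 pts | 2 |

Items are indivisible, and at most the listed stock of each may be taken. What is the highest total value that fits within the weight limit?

Top feasible selections:
- 3×A + 2×C + 2×D + 2×E: weight 52, value 230
- 3×A + 1×B + 2×D + 2×E: weight 51, value 223
Best: 230 pts.

230 pts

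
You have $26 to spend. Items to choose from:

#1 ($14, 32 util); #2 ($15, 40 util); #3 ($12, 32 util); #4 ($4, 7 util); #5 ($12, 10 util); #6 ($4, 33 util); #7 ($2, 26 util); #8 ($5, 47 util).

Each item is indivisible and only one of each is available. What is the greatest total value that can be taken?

146 util

Check high-value combinations within $26:
- #2+#6+#7+#8: cost 15+4+2+5=26, value 40+33+26+47=146
- #3+#6+#7+#8: cost 12+4+2+5=23, value 32+33+26+47=138
- #1+#6+#7+#8: cost 14+4+2+5=25, value 32+33+26+47=138
- #2+#6+#8: cost 15+4+5=24, value 40+33+47=120
- #2+#4+#7+#8: cost 15+4+2+5=26, value 40+7+26+47=120
Best: 146 util.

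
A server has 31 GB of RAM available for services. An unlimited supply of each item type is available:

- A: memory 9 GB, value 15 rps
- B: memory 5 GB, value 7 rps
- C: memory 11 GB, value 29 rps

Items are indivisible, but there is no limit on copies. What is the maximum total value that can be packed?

73 rps

Best value-per-unit is C at 29/11; filling with it alone gives 2×29 = 58.
Optimal mix: 1×A + 2×C → memory 31, value 73.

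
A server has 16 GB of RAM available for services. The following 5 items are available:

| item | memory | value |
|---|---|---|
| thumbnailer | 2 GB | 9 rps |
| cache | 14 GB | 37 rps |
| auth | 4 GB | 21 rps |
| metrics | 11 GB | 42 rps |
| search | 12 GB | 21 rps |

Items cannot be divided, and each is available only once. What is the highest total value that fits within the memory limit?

63 rps

Check high-value combinations within 16 GB:
- auth+metrics: memory 4+11=15, value 21+42=63
- thumbnailer+metrics: memory 2+11=13, value 9+42=51
- thumbnailer+cache: memory 2+14=16, value 9+37=46
Best: 63 rps.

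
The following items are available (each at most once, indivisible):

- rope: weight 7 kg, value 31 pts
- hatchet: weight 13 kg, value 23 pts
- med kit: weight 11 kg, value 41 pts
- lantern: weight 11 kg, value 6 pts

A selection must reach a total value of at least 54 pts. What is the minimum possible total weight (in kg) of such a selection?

Subsets with value ≥ 54, sorted by total weight:
- rope+med kit: weight 18, value 72
- rope+hatchet: weight 20, value 54
Minimum weight: 18 kg.

18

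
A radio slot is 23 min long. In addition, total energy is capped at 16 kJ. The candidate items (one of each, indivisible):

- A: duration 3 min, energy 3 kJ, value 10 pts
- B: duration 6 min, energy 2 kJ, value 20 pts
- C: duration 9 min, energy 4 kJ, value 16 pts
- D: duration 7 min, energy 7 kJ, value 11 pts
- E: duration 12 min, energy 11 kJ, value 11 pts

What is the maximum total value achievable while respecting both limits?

Feasible sets respecting both limits:
- B+C+D: duration 22, energy 13, value 47
- A+B+C: duration 18, energy 9, value 46
- A+B+D: duration 16, energy 12, value 41
Best: 47 pts.

47 pts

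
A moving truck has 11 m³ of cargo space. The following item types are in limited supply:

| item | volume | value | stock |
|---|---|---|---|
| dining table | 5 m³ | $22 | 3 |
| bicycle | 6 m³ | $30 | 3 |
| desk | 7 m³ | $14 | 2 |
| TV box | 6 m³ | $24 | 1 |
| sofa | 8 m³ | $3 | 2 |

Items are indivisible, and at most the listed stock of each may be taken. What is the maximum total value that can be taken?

$52

Best selections within volume 11 and stock limits:
- 1×dining table + 1×bicycle: volume 11, value 52
- 1×dining table + 1×TV box: volume 11, value 46
- 2×dining table: volume 10, value 44
- 1×bicycle: volume 6, value 30
Best: $52.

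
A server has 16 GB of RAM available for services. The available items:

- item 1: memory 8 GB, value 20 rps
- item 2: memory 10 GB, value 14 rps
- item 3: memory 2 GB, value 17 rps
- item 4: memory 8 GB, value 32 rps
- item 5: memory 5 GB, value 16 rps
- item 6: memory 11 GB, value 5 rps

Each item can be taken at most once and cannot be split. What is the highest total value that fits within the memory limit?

Check high-value combinations within 16 GB:
- item 3+item 4+item 5: memory 2+8+5=15, value 17+32+16=65
- item 1+item 3+item 5: memory 8+2+5=15, value 20+17+16=53
- item 1+item 4: memory 8+8=16, value 20+32=52
- item 3+item 4: memory 2+8=10, value 17+32=49
Best: 65 rps.

65 rps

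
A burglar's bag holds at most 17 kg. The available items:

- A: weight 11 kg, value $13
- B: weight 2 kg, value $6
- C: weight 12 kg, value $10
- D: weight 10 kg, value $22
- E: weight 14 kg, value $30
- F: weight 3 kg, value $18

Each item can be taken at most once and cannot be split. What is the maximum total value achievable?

Check high-value combinations within 17 kg:
- E+F: weight 14+3=17, value 30+18=48
- B+D+F: weight 2+10+3=15, value 6+22+18=46
- D+F: weight 10+3=13, value 22+18=40
- A+B+F: weight 11+2+3=16, value 13+6+18=37
- B+E: weight 2+14=16, value 6+30=36
Best: $48.

$48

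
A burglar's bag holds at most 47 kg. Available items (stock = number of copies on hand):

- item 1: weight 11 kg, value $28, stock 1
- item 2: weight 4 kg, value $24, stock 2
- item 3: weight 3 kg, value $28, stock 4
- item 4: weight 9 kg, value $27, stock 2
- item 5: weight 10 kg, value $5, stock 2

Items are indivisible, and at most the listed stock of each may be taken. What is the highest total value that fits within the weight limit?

$218

Top feasible selections:
- 1×item 1 + 1×item 2 + 4×item 3 + 2×item 4: weight 45, value 218
- 1×item 1 + 2×item 2 + 4×item 3 + 1×item 4: weight 40, value 215
- 2×item 2 + 4×item 3 + 2×item 4: weight 38, value 214
Best: $218.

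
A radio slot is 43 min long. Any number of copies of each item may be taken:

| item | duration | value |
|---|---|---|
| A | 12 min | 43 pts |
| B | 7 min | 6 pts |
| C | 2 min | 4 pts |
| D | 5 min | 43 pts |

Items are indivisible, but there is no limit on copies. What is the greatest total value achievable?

348 pts

Best value-per-unit is D at 43/5; filling with it alone gives 8×43 = 344.
Optimal mix: 1×C + 8×D → duration 42, value 348.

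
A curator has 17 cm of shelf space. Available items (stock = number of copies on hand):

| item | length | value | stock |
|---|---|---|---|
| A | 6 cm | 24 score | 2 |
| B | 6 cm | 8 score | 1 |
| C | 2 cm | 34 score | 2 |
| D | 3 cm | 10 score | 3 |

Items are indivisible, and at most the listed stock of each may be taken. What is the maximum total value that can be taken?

116 score

Top feasible selections:
- 2×A + 2×C: length 16, value 116
- 1×A + 2×C + 2×D: length 16, value 112
- 1×A + 2×C + 1×D: length 13, value 102
Best: 116 score.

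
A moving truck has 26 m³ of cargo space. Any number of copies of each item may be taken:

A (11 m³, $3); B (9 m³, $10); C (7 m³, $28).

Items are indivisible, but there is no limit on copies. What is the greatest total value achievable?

Best value-per-unit is C at 28/7, and filling with it alone uses volume 3×7=21. No mix of the others beats 3×28 = 84.

$84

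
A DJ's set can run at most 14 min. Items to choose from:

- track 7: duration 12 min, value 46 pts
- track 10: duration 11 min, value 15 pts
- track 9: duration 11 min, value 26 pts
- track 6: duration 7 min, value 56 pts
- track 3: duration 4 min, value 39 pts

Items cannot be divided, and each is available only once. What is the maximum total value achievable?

95 pts

Check high-value combinations within 14 min:
- track 6+track 3: duration 7+4=11, value 56+39=95
- track 6: duration 7, value 56
- track 7: duration 12, value 46
- track 3: duration 4, value 39
Best: 95 pts.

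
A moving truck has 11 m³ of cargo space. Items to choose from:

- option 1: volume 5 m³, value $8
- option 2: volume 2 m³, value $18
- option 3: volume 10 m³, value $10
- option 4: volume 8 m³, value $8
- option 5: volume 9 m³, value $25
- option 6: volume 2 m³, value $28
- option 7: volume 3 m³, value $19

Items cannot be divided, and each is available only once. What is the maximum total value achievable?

$65

Check high-value combinations within 11 m³:
- option 2+option 6+option 7: volume 2+2+3=7, value 18+28+19=65
- option 1+option 6+option 7: volume 5+2+3=10, value 8+28+19=55
- option 1+option 2+option 6: volume 5+2+2=9, value 8+18+28=54
- option 5+option 6: volume 9+2=11, value 25+28=53
- option 6+option 7: volume 2+3=5, value 28+19=47
Best: $65.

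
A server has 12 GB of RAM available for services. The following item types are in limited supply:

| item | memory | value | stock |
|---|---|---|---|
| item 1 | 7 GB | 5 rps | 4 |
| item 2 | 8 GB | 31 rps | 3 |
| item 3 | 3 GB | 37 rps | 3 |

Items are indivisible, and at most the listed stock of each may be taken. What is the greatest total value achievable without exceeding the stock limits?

111 rps

Top feasible selections:
- 3×item 3: memory 9, value 111
- 2×item 3: memory 6, value 74
Best: 111 rps.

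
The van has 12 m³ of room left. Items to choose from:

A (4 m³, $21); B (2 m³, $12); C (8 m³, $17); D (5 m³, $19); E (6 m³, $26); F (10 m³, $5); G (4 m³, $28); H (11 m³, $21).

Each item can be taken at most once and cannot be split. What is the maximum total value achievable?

This is a 0/1 knapsack; check combinations near the capacity.
- B+E+G: volume 2+6+4=12, value 12+26+28=66
- A+B+G: volume 4+2+4=10, value 21+12+28=61
- B+D+G: volume 2+5+4=11, value 12+19+28=59
- A+B+E: volume 4+2+6=12, value 21+12+26=59
Best: $66.

$66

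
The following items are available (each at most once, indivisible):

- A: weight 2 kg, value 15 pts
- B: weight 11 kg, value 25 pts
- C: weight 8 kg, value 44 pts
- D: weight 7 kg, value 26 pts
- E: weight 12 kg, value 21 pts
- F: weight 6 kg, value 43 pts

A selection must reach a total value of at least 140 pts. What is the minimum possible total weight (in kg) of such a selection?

Subsets with value ≥ 140, sorted by total weight:
- A+B+C+D+F: weight 34, value 153
- A+C+D+E+F: weight 35, value 149
- A+B+C+E+F: weight 39, value 148
Minimum weight: 34 kg.

34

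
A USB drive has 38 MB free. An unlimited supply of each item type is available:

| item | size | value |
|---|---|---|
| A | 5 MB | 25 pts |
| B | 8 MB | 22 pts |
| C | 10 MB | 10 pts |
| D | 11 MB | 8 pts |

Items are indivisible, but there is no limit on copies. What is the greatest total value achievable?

175 pts

Best value-per-unit is A at 25/5, and filling with it alone uses size 7×5=35. No mix of the others beats 7×25 = 175.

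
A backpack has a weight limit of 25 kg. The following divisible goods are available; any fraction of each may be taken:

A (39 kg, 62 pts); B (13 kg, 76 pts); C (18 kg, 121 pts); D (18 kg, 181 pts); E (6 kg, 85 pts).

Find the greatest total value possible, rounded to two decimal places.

272.72

Take in order of value per unit:
- E (85/6 per unit): all 6 → value 85, running total 85.00
- D (181/18 per unit): all 18 → value 181, running total 266.00
- C (121/18 per unit): 1 of 18 → value 1×121/18 = 6.7222, running total 272.72
Total 272.72.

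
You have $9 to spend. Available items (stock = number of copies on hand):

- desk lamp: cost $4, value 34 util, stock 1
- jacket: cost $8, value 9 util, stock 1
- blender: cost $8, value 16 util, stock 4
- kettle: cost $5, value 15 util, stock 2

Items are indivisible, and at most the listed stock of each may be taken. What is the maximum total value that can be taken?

Best selections within cost 9 and stock limits:
- 1×desk lamp + 1×kettle: cost 9, value 49
- 1×desk lamp: cost 4, value 34
- 1×blender: cost 8, value 16
Best: 49 util.

49 util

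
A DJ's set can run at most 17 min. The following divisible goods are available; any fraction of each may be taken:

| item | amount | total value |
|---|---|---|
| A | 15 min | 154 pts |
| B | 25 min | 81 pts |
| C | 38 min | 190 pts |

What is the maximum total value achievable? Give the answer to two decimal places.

Take in order of value per unit:
- A (154/15 per unit): all 15 → value 154, running total 154.00
- C (190/38 per unit): 2 of 38 → value 2×190/38 = 10.0000, running total 164.00
Total 164.00.

164.00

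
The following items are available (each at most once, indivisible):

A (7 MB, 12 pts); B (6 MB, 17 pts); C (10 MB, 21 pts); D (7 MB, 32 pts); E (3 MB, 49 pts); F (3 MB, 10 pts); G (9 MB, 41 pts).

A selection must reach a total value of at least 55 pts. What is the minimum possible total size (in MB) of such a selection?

6

Subsets with value ≥ 55, sorted by total size:
- E+F: size 6, value 59
- B+E: size 9, value 66
Minimum size: 6 MB.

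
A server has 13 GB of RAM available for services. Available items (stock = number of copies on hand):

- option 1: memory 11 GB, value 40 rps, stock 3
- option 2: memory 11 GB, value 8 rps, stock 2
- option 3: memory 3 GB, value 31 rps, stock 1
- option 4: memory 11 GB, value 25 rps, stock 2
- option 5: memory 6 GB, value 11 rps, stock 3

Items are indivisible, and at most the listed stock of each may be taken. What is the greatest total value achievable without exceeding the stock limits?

42 rps

Best selections within memory 13 and stock limits:
- 1×option 3 + 1×option 5: memory 9, value 42
- 1×option 1: memory 11, value 40
Best: 42 rps.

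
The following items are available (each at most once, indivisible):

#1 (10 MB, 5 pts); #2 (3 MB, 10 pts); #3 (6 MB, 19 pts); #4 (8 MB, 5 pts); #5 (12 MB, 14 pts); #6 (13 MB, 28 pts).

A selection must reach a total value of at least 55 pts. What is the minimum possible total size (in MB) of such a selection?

22

Subsets with value ≥ 55, sorted by total size:
- #2+#3+#6: size 22, value 57
- #2+#3+#4+#6: size 30, value 62
- #3+#5+#6: size 31, value 61
- #1+#2+#3+#6: size 32, value 62
Minimum size: 22 MB.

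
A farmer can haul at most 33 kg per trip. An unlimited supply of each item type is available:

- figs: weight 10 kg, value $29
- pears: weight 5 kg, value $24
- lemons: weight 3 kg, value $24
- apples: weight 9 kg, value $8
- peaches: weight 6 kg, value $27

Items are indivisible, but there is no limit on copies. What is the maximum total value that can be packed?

Best value-per-unit is lemons at 24/3, and filling with it alone uses weight 11×3=33. No mix of the others beats 11×24 = 264.

$264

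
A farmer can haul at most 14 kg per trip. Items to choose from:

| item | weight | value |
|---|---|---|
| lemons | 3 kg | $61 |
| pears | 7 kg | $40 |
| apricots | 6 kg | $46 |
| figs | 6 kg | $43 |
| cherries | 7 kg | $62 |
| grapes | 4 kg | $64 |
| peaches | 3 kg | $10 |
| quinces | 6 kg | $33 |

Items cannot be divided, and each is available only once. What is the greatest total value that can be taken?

$187

This is a 0/1 knapsack; check combinations near the capacity.
- lemons+cherries+grapes: weight 3+7+4=14, value 61+62+64=187
- lemons+apricots+grapes: weight 3+6+4=13, value 61+46+64=171
- lemons+figs+grapes: weight 3+6+4=13, value 61+43+64=168
- lemons+pears+grapes: weight 3+7+4=14, value 61+40+64=165
Best: $187.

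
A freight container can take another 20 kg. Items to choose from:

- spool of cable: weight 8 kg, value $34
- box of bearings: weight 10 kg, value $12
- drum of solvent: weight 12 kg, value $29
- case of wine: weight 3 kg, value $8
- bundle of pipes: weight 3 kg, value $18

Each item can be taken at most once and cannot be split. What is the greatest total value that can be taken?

Check high-value combinations within 20 kg:
- spool of cable+drum of solvent: weight 8+12=20, value 34+29=63
- spool of cable+case of wine+bundle of pipes: weight 8+3+3=14, value 34+8+18=60
- drum of solvent+case of wine+bundle of pipes: weight 12+3+3=18, value 29+8+18=55
Best: $63.

$63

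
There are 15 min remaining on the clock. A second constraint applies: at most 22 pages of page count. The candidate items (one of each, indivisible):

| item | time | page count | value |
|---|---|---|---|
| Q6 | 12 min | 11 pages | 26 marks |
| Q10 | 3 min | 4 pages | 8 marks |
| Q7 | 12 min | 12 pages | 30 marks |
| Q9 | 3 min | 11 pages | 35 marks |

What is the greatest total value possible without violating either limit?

61 marks

Feasible sets respecting both limits:
- Q6+Q9: time 15, page count 22, value 61
- Q10+Q9: time 6, page count 15, value 43
- Q10+Q7: time 15, page count 16, value 38
- Q9: time 3, page count 11, value 35
Best: 61 marks.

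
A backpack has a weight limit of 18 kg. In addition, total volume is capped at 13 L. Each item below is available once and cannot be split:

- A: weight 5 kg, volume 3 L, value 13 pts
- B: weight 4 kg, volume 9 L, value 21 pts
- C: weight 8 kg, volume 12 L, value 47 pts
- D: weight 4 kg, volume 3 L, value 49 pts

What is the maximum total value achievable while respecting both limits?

70 pts

Feasible sets respecting both limits:
- B+D: weight 8, volume 12, value 70
- A+D: weight 9, volume 6, value 62
- D: weight 4, volume 3, value 49
Best: 70 pts.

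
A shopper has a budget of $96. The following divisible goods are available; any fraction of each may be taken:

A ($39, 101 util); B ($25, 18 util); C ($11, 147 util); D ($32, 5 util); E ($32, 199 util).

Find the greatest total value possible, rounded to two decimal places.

457.08

Take in order of value per unit:
- C (147/11 per unit): all 11 → value 147, running total 147.00
- E (199/32 per unit): all 32 → value 199, running total 346.00
- A (101/39 per unit): all 39 → value 101, running total 447.00
- B (18/25 per unit): 14 of 25 → value 14×18/25 = 10.0800, running total 457.08
Total 457.08.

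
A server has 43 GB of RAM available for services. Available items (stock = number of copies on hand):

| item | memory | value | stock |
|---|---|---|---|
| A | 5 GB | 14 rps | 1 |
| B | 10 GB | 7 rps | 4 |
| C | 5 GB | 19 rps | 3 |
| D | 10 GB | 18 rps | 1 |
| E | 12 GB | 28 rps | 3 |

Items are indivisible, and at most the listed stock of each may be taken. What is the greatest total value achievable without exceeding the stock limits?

Top feasible selections:
- 1×A + 3×C + 1×D + 1×E: memory 42, value 117
- 3×C + 2×E: memory 39, value 113
- 1×A + 2×C + 2×E: memory 39, value 108
- 1×A + 1×B + 3×C + 1×E: memory 42, value 106
Best: 117 rps.

117 rps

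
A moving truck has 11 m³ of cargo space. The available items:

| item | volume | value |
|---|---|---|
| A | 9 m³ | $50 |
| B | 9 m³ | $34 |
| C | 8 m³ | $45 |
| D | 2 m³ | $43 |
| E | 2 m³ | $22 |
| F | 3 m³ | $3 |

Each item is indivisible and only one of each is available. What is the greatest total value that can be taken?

$93

Check high-value combinations within 11 m³:
- A+D: volume 9+2=11, value 50+43=93
- C+D: volume 8+2=10, value 45+43=88
- B+D: volume 9+2=11, value 34+43=77
- A+E: volume 9+2=11, value 50+22=72
- D+E+F: volume 2+2+3=7, value 43+22+3=68
Best: $93.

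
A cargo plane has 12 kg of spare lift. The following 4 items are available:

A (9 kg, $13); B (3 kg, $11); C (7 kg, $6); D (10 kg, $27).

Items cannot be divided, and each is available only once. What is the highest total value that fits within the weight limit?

Check high-value combinations within 12 kg:
- D: weight 10, value 27
- A+B: weight 9+3=12, value 13+11=24
- B+C: weight 3+7=10, value 11+6=17
- A: weight 9, value 13
Best: $27.

$27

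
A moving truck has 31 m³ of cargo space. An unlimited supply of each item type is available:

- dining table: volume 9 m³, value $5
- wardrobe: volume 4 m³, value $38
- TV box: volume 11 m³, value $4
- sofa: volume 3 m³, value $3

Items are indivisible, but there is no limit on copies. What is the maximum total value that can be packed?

Best value-per-unit is wardrobe at 38/4; filling with it alone gives 7×38 = 266.
Optimal mix: 7×wardrobe + 1×sofa → volume 31, value 269.

$269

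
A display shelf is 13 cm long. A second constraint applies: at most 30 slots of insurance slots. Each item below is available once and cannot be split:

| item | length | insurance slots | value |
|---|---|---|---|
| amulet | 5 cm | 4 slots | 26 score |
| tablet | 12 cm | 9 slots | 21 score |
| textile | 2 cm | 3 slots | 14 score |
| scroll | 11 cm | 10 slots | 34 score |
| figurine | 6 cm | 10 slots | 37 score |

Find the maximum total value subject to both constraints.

Feasible sets respecting both limits:
- amulet+textile+figurine: length 13, insurance slots 17, value 77
- amulet+figurine: length 11, insurance slots 14, value 63
- textile+figurine: length 8, insurance slots 13, value 51
- textile+scroll: length 13, insurance slots 13, value 48
Best: 77 score.

77 score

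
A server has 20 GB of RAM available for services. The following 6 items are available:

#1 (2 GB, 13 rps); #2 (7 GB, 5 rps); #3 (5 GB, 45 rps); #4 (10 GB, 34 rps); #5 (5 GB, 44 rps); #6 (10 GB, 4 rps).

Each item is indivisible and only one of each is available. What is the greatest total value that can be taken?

Check high-value combinations within 20 GB:
- #3+#4+#5: memory 5+10+5=20, value 45+34+44=123
- #1+#2+#3+#5: memory 2+7+5+5=19, value 13+5+45+44=107
- #1+#3+#5: memory 2+5+5=12, value 13+45+44=102
- #2+#3+#5: memory 7+5+5=17, value 5+45+44=94
- #3+#5+#6: memory 5+5+10=20, value 45+44+4=93
Best: 123 rps.

123 rps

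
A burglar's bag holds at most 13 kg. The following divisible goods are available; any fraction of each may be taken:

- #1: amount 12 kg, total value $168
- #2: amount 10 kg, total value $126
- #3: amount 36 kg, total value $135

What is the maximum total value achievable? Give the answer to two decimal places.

Take in order of value per unit:
- #1 (168/12 per unit): all 12 → value 168, running total 168.00
- #2 (126/10 per unit): 1 of 10 → value 1×126/10 = 12.6000, running total 180.60
Total 180.60.

180.60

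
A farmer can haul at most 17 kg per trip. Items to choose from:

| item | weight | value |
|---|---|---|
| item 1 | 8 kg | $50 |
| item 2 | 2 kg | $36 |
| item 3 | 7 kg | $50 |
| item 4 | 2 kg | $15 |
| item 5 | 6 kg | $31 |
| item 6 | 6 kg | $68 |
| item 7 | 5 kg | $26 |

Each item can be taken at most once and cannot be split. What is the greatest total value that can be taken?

Check high-value combinations within 17 kg:
- item 2+item 3+item 4+item 6: weight 2+7+2+6=17, value 36+50+15+68=169
- item 2+item 3+item 6: weight 2+7+6=15, value 36+50+68=154
- item 1+item 2+item 6: weight 8+2+6=16, value 50+36+68=154
Best: $169.

$169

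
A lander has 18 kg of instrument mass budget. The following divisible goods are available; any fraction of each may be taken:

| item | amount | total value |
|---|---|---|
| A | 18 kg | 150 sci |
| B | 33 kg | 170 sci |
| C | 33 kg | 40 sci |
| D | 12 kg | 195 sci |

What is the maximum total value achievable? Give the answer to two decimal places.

245.00

Take in order of value per unit:
- D (195/12 per unit): all 12 → value 195, running total 195.00
- A (150/18 per unit): 6 of 18 → value 6×150/18 = 50.0000, running total 245.00
Total 245.00.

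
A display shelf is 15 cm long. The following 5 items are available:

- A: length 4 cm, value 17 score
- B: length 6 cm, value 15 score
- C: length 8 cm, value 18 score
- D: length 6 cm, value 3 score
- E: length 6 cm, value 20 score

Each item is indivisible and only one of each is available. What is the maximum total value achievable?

Check high-value combinations within 15 cm:
- C+E: length 8+6=14, value 18+20=38
- A+E: length 4+6=10, value 17+20=37
- A+C: length 4+8=12, value 17+18=35
- B+E: length 6+6=12, value 15+20=35
Best: 38 score.

38 score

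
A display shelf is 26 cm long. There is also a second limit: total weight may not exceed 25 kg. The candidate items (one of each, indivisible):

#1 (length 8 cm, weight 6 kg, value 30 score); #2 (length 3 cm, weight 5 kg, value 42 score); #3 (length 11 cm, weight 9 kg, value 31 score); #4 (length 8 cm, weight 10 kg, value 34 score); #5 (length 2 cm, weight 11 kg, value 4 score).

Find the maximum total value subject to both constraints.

Feasible sets respecting both limits:
- #2+#3+#4: length 22, weight 24, value 107
- #1+#2+#4: length 19, weight 21, value 106
- #1+#2+#3: length 22, weight 20, value 103
- #2+#3+#5: length 16, weight 25, value 77
Best: 107 score.

107 score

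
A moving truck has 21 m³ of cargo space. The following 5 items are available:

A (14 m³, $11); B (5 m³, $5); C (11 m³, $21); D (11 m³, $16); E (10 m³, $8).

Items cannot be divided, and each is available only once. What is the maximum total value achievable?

$29

Check high-value combinations within 21 m³:
- C+E: volume 11+10=21, value 21+8=29
- B+C: volume 5+11=16, value 5+21=26
- D+E: volume 11+10=21, value 16+8=24
Best: $29.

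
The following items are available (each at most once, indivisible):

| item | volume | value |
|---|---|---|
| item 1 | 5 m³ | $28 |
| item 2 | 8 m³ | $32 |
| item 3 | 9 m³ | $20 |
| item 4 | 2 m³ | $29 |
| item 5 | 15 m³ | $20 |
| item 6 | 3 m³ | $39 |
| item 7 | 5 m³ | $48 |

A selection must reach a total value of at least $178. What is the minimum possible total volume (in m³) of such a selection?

32

Subsets with value ≥ 178, sorted by total volume:
- item 1+item 2+item 3+item 4+item 6+item 7: volume 32, value 196
- item 1+item 2+item 4+item 5+item 6+item 7: volume 38, value 196
- item 1+item 3+item 4+item 5+item 6+item 7: volume 39, value 184
Minimum volume: 32 m³.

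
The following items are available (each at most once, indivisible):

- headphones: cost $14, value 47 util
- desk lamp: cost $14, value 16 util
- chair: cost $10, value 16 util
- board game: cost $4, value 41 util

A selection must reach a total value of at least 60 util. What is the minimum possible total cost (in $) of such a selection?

Subsets with value ≥ 60, sorted by total cost:
- headphones+board game: cost 18, value 88
- headphones+chair: cost 24, value 63
- headphones+chair+board game: cost 28, value 104
- desk lamp+chair+board game: cost 28, value 73
Minimum cost: 18 $.

18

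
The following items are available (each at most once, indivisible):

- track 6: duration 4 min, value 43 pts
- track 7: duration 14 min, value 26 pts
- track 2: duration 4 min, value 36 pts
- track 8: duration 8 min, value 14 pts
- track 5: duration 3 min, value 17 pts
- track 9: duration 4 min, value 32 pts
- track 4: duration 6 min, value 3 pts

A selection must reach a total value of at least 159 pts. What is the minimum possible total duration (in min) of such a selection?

Subsets with value ≥ 159, sorted by total duration:
- track 6+track 7+track 2+track 8+track 5+track 9: duration 37, value 168
- track 6+track 7+track 2+track 8+track 5+track 9+track 4: duration 43, value 171
Minimum duration: 37 min.

37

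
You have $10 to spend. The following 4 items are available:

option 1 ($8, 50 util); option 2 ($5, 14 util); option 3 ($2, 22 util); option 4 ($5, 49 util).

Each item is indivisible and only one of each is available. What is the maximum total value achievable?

Check high-value combinations within $10:
- option 1+option 3: cost 8+2=10, value 50+22=72
- option 3+option 4: cost 2+5=7, value 22+49=71
- option 2+option 4: cost 5+5=10, value 14+49=63
Best: 72 util.

72 util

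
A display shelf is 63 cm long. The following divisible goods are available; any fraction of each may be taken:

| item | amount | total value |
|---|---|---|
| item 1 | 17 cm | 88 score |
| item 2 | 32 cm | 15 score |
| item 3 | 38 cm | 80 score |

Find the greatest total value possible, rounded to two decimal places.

Take in order of value per unit:
- item 1 (88/17 per unit): all 17 → value 88, running total 88.00
- item 3 (80/38 per unit): all 38 → value 80, running total 168.00
- item 2 (15/32 per unit): 8 of 32 → value 8×15/32 = 3.7500, running total 171.75
Total 171.75.

171.75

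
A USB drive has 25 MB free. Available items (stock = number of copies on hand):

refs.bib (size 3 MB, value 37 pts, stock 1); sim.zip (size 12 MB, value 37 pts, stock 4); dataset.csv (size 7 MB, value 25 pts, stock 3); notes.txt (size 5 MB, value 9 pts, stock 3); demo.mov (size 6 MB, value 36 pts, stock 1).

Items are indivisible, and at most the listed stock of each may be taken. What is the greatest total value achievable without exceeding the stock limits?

123 pts

Best selections within size 25 and stock limits:
- 1×refs.bib + 2×dataset.csv + 1×demo.mov: size 23, value 123
- 1×refs.bib + 3×dataset.csv: size 24, value 112
Best: 123 pts.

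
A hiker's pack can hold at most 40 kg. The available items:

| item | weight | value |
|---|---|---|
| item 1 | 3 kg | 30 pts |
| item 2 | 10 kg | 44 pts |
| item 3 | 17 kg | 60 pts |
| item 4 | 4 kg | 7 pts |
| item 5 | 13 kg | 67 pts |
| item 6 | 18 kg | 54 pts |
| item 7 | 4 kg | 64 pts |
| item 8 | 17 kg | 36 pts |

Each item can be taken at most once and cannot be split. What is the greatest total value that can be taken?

221 pts

This is a 0/1 knapsack; check combinations near the capacity.
- item 1+item 3+item 5+item 7: weight 3+17+13+4=37, value 30+60+67+64=221
- item 1+item 5+item 6+item 7: weight 3+13+18+4=38, value 30+67+54+64=215
- item 1+item 2+item 4+item 5+item 7: weight 3+10+4+13+4=34, value 30+44+7+67+64=212
Best: 221 pts.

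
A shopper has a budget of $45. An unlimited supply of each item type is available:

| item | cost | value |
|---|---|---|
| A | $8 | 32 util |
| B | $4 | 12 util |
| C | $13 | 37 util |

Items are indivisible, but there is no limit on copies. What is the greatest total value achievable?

Best value-per-unit is A at 32/8; filling with it alone gives 5×32 = 160.
Optimal mix: 5×A + 1×B → cost 44, value 172.

172 util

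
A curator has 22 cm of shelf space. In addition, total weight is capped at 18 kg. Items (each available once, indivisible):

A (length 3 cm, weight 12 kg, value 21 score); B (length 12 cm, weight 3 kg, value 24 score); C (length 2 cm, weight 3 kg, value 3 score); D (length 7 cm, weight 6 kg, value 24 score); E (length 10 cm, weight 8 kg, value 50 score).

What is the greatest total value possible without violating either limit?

77 score

Feasible sets respecting both limits:
- C+D+E: length 19, weight 17, value 77
- B+E: length 22, weight 11, value 74
- D+E: length 17, weight 14, value 74
- C+E: length 12, weight 11, value 53
Best: 77 score.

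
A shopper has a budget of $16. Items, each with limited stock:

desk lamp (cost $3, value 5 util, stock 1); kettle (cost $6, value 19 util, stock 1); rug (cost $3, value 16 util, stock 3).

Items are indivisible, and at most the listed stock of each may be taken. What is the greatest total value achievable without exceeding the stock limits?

Top feasible selections:
- 1×kettle + 3×rug: cost 15, value 67
- 1×desk lamp + 1×kettle + 2×rug: cost 15, value 56
- 1×desk lamp + 3×rug: cost 12, value 53
Best: 67 util.

67 util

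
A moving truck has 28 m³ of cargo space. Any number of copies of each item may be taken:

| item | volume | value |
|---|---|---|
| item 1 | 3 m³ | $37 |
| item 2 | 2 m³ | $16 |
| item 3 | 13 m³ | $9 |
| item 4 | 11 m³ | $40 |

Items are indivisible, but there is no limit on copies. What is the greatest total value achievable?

Best value-per-unit is item 1 at 37/3, and filling with it alone uses volume 9×3=27. No mix of the others beats 9×37 = 333.

$333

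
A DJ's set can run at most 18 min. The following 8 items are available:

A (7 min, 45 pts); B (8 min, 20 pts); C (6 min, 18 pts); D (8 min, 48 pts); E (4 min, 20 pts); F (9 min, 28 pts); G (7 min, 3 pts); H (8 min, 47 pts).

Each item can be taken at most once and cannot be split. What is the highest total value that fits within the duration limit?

95 pts

This is a 0/1 knapsack; check combinations near the capacity.
- D+H: duration 8+8=16, value 48+47=95
- A+D: duration 7+8=15, value 45+48=93
- A+H: duration 7+8=15, value 45+47=92
- C+D+E: duration 6+8+4=18, value 18+48+20=86
- C+E+H: duration 6+4+8=18, value 18+20+47=85
Best: 95 pts.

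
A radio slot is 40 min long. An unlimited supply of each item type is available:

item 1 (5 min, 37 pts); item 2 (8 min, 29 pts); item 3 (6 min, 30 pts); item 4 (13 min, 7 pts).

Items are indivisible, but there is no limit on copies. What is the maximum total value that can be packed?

Best value-per-unit is item 1 at 37/5, and filling with it alone uses duration 8×5=40. No mix of the others beats 8×37 = 296.

296 pts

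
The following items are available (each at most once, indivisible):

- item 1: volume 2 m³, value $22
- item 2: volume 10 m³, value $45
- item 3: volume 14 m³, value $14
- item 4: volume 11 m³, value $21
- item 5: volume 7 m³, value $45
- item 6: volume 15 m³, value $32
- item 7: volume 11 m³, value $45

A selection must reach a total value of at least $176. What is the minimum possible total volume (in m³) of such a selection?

41

Subsets with value ≥ 176, sorted by total volume:
- item 1+item 2+item 4+item 5+item 7: volume 41, value 178
- item 1+item 2+item 5+item 6+item 7: volume 45, value 189
Minimum volume: 41 m³.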